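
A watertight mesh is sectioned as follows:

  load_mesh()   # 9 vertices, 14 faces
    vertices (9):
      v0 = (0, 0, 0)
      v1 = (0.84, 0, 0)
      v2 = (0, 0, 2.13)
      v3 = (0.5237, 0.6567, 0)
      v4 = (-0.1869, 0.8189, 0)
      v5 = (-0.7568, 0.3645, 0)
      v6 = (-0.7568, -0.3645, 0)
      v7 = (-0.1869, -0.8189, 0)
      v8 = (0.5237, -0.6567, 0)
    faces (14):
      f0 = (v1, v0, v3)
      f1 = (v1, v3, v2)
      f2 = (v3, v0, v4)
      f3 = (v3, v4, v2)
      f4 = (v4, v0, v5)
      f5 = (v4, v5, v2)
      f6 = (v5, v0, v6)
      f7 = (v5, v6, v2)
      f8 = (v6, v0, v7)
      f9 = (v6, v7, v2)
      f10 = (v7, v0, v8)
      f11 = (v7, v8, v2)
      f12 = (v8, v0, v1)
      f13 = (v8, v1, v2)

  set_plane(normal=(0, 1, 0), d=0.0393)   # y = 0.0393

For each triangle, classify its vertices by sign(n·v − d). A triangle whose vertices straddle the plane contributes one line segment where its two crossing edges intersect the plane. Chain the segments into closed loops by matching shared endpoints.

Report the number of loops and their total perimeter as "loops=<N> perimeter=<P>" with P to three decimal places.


loops=1 perimeter=5.941

Straddling triangles (8 of 14):
  (v1,v0,v3) [--+] → (0.0313407, 0.0393, 0)–(0.821071, 0.0393, 0)  len=0.7897
  (v1,v3,v2) [-+-] → (0.821071, 0.0393, 0)–(0.0313407, 0.0393, 2.00253)  len=2.1526
  (v3,v0,v4) [+-+] → (0.0313407, 0.0393, 0)–(-0.00896956, 0.0393, 0)  len=0.0403
  (v3,v4,v2) [++-] → (-0.00896956, 0.0393, 2.02778)–(0.0313407, 0.0393, 2.00253)  len=0.0476
  (v4,v0,v5) [+-+] → (-0.00896956, 0.0393, 0)–(-0.0815974, 0.0393, 0)  len=0.0726
  (v4,v5,v2) [++-] → (-0.0815974, 0.0393, 1.90035)–(-0.00896956, 0.0393, 2.02778)  len=0.1467
  (v5,v0,v6) [+--] → (-0.0815974, 0.0393, 0)–(-0.7568, 0.0393, 0)  len=0.6752
  (v5,v6,v2) [+--] → (-0.7568, 0.0393, 0)–(-0.0815974, 0.0393, 1.90035)  len=2.0167

Chained into 1 loop(s):
  loop 1: 8 segments, perimeter = 5.9415
Total perimeter = 5.941


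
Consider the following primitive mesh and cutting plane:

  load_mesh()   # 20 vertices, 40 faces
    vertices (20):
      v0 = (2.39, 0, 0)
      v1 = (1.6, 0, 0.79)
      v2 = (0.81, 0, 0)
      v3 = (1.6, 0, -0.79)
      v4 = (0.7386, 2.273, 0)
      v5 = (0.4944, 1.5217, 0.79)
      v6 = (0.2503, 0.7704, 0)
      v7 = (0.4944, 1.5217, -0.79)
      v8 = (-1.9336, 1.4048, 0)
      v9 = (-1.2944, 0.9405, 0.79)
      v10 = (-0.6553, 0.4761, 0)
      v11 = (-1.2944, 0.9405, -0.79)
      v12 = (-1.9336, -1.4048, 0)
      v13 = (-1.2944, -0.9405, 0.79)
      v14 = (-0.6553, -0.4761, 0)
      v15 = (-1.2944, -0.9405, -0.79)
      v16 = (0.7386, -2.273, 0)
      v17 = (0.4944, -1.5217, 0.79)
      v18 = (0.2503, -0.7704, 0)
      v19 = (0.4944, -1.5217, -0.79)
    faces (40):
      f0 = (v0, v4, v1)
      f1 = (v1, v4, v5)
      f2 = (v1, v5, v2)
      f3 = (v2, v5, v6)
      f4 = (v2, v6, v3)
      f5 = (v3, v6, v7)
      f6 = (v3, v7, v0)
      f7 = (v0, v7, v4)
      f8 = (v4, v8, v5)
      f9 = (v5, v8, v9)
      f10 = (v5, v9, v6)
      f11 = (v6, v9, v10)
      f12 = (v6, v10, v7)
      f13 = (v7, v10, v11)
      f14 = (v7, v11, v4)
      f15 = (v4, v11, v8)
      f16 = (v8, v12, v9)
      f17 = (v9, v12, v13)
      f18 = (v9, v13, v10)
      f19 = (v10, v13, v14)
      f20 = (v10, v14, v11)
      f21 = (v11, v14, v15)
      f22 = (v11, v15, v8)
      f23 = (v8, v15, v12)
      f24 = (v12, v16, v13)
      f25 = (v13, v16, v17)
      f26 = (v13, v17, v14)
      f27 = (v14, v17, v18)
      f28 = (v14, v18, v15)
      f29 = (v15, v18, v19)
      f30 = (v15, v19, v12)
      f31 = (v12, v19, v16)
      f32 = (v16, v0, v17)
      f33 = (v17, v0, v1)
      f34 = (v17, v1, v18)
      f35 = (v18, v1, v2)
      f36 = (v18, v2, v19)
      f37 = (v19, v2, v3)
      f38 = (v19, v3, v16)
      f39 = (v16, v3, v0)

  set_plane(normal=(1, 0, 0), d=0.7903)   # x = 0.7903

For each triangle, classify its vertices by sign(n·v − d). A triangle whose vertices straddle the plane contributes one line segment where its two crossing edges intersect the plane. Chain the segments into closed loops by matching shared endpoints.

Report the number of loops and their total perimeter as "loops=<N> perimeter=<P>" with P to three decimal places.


Straddling triangles (16 of 40):
  (v0,v4,v1) [+-+] → (0.7903, 2.20184, 0)–(0.7903, 2.13658, 0.0474147)  len=0.0807
  (v1,v4,v5) [+--] → (0.7903, 2.13658, 0.0474147)–(0.7903, 1.11444, 0.79)  len=1.2634
  (v1,v5,v2) [+-+] → (0.7903, 1.11444, 0.79)–(0.7903, 0.0949857, 0.0493124)  len=1.2601
  (v2,v5,v6) [+--] → (0.7903, 0.0949857, 0.0493124)–(0.7903, 0.0271161, 0)  len=0.0839
  (v2,v6,v3) [+-+] → (0.7903, 0.0271161, 0)–(0.7903, 0.462172, -0.31607)  len=0.5377
  (v3,v6,v7) [+--] → (0.7903, 0.462172, -0.31607)–(0.7903, 1.11444, -0.79)  len=0.8063
  (v3,v7,v0) [+-+] → (0.7903, 1.11444, -0.79)–(0.7903, 1.28417, -0.666682)  len=0.2098
  (v0,v7,v4) [+--] → (0.7903, 1.28417, -0.666682)–(0.7903, 2.20184, 0)  len=1.1343
  (v16,v0,v17) [-+-] → (0.7903, -2.20184, 0)–(0.7903, -1.28417, 0.666682)  len=1.1343
  (v17,v0,v1) [-++] → (0.7903, -1.28417, 0.666682)–(0.7903, -1.11444, 0.79)  len=0.2098
  (v17,v1,v18) [-+-] → (0.7903, -1.11444, 0.79)–(0.7903, -0.462172, 0.31607)  len=0.8063
  (v18,v1,v2) [-++] → (0.7903, -0.462172, 0.31607)–(0.7903, -0.0271161, 0)  len=0.5377
  (v18,v2,v19) [-+-] → (0.7903, -0.0271161, 0)–(0.7903, -0.0949857, -0.0493124)  len=0.0839
  (v19,v2,v3) [-++] → (0.7903, -0.0949857, -0.0493124)–(0.7903, -1.11444, -0.79)  len=1.2601
  (v19,v3,v16) [-+-] → (0.7903, -1.11444, -0.79)–(0.7903, -2.13658, -0.0474147)  len=1.2634
  (v16,v3,v0) [-++] → (0.7903, -2.13658, -0.0474147)–(0.7903, -2.20184, 0)  len=0.0807

Chained into 2 loop(s):
  loop 1: 8 segments, perimeter = 5.3762
  loop 2: 8 segments, perimeter = 5.3762
Total perimeter = 10.752

loops=2 perimeter=10.752


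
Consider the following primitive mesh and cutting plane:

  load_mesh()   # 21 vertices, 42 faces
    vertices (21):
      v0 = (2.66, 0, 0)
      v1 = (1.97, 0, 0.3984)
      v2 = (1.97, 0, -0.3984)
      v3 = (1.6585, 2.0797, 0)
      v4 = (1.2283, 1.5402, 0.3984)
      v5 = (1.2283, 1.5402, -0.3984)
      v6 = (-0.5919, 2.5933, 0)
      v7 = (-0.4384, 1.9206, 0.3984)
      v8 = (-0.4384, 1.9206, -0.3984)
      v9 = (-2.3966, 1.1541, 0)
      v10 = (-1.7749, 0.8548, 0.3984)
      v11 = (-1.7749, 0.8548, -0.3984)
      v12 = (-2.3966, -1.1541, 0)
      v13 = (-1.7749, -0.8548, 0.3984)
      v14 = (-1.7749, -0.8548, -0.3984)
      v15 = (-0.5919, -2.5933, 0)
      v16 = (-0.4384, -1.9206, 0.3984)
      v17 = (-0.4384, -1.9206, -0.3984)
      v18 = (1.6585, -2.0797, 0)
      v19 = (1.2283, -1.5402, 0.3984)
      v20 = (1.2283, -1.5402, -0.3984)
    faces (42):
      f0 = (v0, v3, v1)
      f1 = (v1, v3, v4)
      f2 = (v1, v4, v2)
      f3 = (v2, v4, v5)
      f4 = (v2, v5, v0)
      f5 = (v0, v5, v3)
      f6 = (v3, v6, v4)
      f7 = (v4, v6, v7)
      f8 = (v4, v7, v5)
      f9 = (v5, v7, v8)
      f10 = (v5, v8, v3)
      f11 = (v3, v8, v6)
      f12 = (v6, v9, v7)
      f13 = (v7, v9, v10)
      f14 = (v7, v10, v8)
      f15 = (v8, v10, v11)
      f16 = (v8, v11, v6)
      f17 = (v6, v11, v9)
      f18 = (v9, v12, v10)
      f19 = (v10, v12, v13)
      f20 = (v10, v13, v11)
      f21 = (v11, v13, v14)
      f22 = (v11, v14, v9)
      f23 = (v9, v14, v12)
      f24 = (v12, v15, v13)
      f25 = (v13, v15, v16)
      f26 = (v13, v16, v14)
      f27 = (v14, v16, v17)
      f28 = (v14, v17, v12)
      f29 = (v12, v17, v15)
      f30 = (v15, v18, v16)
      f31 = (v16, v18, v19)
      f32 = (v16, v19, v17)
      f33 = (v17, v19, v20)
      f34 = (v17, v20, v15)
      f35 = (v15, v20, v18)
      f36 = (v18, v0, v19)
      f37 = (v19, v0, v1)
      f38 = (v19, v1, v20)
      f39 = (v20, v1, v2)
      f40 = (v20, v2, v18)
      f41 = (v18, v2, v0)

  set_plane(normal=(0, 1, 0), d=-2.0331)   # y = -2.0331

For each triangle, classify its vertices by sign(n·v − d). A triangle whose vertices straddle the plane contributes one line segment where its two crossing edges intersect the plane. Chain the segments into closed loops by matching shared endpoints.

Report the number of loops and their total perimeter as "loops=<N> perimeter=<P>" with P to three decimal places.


Straddling triangles (10 of 42):
  (v12,v15,v13) [+-+] → (-1.29437, -2.0331, 0)–(-0.9731, -2.0331, 0.128377)  len=0.3460
  (v13,v15,v16) [+-+] → (-0.9731, -2.0331, 0.128377)–(-0.464071, -2.0331, 0.331773)  len=0.5482
  (v12,v17,v15) [++-] → (-0.464071, -2.0331, -0.331773)–(-1.29437, -2.0331, 0)  len=0.8941
  (v15,v18,v16) [--+] → (1.04432, -2.0331, 0.11669)–(-0.464071, -2.0331, 0.331773)  len=1.5237
  (v16,v18,v19) [+-+] → (1.04432, -2.0331, 0.11669)–(1.62134, -2.0331, 0.0344123)  len=0.5829
  (v17,v20,v15) [++-] → (0.376361, -2.0331, -0.21193)–(-0.464071, -2.0331, -0.331773)  len=0.8489
  (v15,v20,v18) [-+-] → (0.376361, -2.0331, -0.21193)–(1.62134, -2.0331, -0.0344123)  len=1.2576
  (v18,v0,v19) [-++] → (1.68094, -2.0331, 0)–(1.62134, -2.0331, 0.0344123)  len=0.0688
  (v20,v2,v18) [++-] → (1.66548, -2.0331, -0.00892698)–(1.62134, -2.0331, -0.0344123)  len=0.0510
  (v18,v2,v0) [-++] → (1.66548, -2.0331, -0.00892698)–(1.68094, -2.0331, 0)  len=0.0179

Chained into 1 loop(s):
  loop 1: 10 segments, perimeter = 6.1389
Total perimeter = 6.139

loops=1 perimeter=6.139


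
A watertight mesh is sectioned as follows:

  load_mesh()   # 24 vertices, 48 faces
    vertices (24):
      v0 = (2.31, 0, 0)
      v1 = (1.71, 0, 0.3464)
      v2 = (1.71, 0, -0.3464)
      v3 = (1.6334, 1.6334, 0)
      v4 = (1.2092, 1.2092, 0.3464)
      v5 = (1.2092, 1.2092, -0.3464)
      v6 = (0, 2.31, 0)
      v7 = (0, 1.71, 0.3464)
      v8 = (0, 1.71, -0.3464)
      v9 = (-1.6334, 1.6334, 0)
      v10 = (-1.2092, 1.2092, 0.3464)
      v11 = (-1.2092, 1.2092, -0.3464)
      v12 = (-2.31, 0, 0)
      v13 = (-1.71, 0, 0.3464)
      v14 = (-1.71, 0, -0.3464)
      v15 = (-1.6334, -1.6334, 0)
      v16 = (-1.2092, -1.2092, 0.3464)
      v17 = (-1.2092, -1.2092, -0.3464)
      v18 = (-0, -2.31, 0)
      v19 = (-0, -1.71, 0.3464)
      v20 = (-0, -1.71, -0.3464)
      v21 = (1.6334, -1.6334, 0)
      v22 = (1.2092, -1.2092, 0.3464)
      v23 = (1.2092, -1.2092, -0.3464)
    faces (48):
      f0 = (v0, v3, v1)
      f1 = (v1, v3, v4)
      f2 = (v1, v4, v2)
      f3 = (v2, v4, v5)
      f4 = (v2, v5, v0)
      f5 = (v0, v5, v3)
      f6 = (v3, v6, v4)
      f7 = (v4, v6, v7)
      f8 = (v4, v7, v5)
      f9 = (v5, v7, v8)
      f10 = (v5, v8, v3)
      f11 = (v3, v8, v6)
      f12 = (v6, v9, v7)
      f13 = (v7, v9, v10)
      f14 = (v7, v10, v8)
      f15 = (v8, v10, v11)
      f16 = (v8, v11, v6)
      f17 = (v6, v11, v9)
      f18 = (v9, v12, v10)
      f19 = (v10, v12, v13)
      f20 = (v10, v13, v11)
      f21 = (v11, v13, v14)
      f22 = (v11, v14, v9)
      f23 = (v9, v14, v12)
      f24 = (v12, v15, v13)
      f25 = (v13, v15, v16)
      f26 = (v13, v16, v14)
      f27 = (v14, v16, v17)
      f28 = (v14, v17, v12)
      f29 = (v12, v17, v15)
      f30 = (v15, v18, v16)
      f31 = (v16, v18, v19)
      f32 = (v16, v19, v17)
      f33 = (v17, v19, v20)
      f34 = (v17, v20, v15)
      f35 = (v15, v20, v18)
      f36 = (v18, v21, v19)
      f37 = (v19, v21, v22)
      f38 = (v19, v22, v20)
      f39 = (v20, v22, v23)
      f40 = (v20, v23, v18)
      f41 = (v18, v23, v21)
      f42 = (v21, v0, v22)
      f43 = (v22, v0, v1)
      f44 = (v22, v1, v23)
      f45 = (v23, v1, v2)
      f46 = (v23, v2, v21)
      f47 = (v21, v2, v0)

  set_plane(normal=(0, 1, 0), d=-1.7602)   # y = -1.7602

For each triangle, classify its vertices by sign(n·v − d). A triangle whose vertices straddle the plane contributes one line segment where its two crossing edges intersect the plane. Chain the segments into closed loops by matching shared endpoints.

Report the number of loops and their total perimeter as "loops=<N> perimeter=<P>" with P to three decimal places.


loops=1 perimeter=5.459

Straddling triangles (6 of 48):
  (v15,v18,v16) [+-+] → (-1.32729, -1.7602, 0)–(-0.603941, -1.7602, 0.173011)  len=0.7438
  (v16,v18,v19) [+-+] → (-0.603941, -1.7602, 0.173011)–(0, -1.7602, 0.317418)  len=0.6210
  (v15,v20,v18) [++-] → (0, -1.7602, -0.317418)–(-1.32729, -1.7602, 0)  len=1.3647
  (v18,v21,v19) [-++] → (1.32729, -1.7602, 0)–(0, -1.7602, 0.317418)  len=1.3647
  (v20,v23,v18) [++-] → (0.603941, -1.7602, -0.173011)–(0, -1.7602, -0.317418)  len=0.6210
  (v18,v23,v21) [-++] → (0.603941, -1.7602, -0.173011)–(1.32729, -1.7602, 0)  len=0.7438

Chained into 1 loop(s):
  loop 1: 6 segments, perimeter = 5.4589
Total perimeter = 5.459


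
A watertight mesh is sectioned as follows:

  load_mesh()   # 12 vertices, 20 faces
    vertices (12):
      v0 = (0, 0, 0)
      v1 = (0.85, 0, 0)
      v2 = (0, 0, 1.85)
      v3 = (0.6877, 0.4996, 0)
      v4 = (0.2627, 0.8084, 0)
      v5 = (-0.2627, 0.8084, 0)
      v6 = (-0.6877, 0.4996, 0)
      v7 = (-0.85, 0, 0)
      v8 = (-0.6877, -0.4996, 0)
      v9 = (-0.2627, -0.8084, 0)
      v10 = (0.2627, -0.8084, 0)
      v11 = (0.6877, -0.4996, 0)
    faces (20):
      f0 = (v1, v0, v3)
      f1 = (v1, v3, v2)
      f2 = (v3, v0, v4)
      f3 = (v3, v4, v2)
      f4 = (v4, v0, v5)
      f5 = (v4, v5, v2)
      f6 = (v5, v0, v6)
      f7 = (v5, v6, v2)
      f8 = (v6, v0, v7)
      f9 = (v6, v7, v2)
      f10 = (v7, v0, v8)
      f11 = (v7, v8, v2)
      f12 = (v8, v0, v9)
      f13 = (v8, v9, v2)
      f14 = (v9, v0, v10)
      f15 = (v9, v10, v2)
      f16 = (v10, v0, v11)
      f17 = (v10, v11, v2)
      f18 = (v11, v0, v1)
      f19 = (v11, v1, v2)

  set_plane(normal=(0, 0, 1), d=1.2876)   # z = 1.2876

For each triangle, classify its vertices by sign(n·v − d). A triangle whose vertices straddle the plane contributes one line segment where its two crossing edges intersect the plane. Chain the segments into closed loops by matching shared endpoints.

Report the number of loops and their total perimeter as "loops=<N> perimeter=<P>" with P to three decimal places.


loops=1 perimeter=1.597

Straddling triangles (10 of 20):
  (v1,v3,v2) [--+] → (0.209061, 0.151878, 1.2876)–(0.2584, 0, 1.2876)  len=0.1597
  (v3,v4,v2) [--+] → (0.0798608, 0.245754, 1.2876)–(0.209061, 0.151878, 1.2876)  len=0.1597
  (v4,v5,v2) [--+] → (-0.0798608, 0.245754, 1.2876)–(0.0798608, 0.245754, 1.2876)  len=0.1597
  (v5,v6,v2) [--+] → (-0.209061, 0.151878, 1.2876)–(-0.0798608, 0.245754, 1.2876)  len=0.1597
  (v6,v7,v2) [--+] → (-0.2584, 0, 1.2876)–(-0.209061, 0.151878, 1.2876)  len=0.1597
  (v7,v8,v2) [--+] → (-0.209061, -0.151878, 1.2876)–(-0.2584, 0, 1.2876)  len=0.1597
  (v8,v9,v2) [--+] → (-0.0798608, -0.245754, 1.2876)–(-0.209061, -0.151878, 1.2876)  len=0.1597
  (v9,v10,v2) [--+] → (0.0798608, -0.245754, 1.2876)–(-0.0798608, -0.245754, 1.2876)  len=0.1597
  (v10,v11,v2) [--+] → (0.209061, -0.151878, 1.2876)–(0.0798608, -0.245754, 1.2876)  len=0.1597
  (v11,v1,v2) [--+] → (0.2584, 0, 1.2876)–(0.209061, -0.151878, 1.2876)  len=0.1597

Chained into 1 loop(s):
  loop 1: 10 segments, perimeter = 1.5970
Total perimeter = 1.597


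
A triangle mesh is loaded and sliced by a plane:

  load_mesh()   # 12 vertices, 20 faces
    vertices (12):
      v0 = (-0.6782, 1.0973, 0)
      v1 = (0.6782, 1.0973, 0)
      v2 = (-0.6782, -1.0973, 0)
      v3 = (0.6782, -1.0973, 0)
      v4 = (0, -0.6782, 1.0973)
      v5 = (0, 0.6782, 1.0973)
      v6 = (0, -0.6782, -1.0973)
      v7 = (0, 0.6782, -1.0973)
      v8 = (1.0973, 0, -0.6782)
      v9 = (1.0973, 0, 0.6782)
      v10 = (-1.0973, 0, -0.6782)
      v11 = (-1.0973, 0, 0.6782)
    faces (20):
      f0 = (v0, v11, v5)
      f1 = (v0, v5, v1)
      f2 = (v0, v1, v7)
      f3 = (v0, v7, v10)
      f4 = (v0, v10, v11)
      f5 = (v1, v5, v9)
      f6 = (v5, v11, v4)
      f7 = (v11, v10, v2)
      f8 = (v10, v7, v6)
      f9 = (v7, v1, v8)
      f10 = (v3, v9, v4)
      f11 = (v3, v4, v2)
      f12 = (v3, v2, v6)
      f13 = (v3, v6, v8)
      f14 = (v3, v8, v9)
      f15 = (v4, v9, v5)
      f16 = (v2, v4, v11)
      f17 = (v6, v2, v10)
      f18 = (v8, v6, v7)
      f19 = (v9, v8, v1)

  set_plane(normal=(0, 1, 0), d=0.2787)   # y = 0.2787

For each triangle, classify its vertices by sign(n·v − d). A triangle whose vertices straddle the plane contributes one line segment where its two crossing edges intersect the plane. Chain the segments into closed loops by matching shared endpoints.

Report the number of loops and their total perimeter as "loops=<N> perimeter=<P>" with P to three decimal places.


loops=1 perimeter=6.740

Straddling triangles (10 of 20):
  (v0,v11,v5) [+-+] → (-0.990854, 0.2787, 0.505946)–(-0.646375, 0.2787, 0.850425)  len=0.4872
  (v0,v7,v10) [++-] → (-0.646375, 0.2787, -0.850425)–(-0.990854, 0.2787, -0.505946)  len=0.4872
  (v0,v10,v11) [+--] → (-0.990854, 0.2787, -0.505946)–(-0.990854, 0.2787, 0.505946)  len=1.0119
  (v1,v5,v9) [++-] → (0.646375, 0.2787, 0.850425)–(0.990854, 0.2787, 0.505946)  len=0.4872
  (v5,v11,v4) [+--] → (-0.646375, 0.2787, 0.850425)–(0, 0.2787, 1.0973)  len=0.6919
  (v10,v7,v6) [-+-] → (-0.646375, 0.2787, -0.850425)–(0, 0.2787, -1.0973)  len=0.6919
  (v7,v1,v8) [++-] → (0.990854, 0.2787, -0.505946)–(0.646375, 0.2787, -0.850425)  len=0.4872
  (v4,v9,v5) [--+] → (0.646375, 0.2787, 0.850425)–(0, 0.2787, 1.0973)  len=0.6919
  (v8,v6,v7) [--+] → (0, 0.2787, -1.0973)–(0.646375, 0.2787, -0.850425)  len=0.6919
  (v9,v8,v1) [--+] → (0.990854, 0.2787, -0.505946)–(0.990854, 0.2787, 0.505946)  len=1.0119

Chained into 1 loop(s):
  loop 1: 10 segments, perimeter = 6.7401
Total perimeter = 6.740


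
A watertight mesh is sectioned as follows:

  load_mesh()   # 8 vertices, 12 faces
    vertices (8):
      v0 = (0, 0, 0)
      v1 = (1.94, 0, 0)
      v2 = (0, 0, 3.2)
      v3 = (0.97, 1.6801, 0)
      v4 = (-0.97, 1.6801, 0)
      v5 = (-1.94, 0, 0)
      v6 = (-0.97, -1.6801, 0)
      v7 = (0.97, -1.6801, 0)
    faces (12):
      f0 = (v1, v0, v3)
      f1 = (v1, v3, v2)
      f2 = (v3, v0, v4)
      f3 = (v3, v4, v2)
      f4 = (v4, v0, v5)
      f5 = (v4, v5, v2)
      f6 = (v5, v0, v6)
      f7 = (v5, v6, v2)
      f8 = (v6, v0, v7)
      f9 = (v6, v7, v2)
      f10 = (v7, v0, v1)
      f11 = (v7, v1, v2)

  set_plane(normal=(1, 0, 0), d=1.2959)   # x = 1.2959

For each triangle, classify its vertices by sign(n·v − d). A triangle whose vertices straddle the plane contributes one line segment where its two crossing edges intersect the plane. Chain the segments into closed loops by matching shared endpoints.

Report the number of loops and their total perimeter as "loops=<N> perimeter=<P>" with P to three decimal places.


Straddling triangles (4 of 12):
  (v1,v0,v3) [+--] → (1.2959, 0, 0)–(1.2959, 1.11562, 0)  len=1.1156
  (v1,v3,v2) [+--] → (1.2959, 1.11562, 0)–(1.2959, 0, 1.06243)  len=1.5406
  (v7,v0,v1) [--+] → (1.2959, 0, 0)–(1.2959, -1.11562, 0)  len=1.1156
  (v7,v1,v2) [-+-] → (1.2959, -1.11562, 0)–(1.2959, 0, 1.06243)  len=1.5406

Chained into 1 loop(s):
  loop 1: 4 segments, perimeter = 5.3124
Total perimeter = 5.312

loops=1 perimeter=5.312


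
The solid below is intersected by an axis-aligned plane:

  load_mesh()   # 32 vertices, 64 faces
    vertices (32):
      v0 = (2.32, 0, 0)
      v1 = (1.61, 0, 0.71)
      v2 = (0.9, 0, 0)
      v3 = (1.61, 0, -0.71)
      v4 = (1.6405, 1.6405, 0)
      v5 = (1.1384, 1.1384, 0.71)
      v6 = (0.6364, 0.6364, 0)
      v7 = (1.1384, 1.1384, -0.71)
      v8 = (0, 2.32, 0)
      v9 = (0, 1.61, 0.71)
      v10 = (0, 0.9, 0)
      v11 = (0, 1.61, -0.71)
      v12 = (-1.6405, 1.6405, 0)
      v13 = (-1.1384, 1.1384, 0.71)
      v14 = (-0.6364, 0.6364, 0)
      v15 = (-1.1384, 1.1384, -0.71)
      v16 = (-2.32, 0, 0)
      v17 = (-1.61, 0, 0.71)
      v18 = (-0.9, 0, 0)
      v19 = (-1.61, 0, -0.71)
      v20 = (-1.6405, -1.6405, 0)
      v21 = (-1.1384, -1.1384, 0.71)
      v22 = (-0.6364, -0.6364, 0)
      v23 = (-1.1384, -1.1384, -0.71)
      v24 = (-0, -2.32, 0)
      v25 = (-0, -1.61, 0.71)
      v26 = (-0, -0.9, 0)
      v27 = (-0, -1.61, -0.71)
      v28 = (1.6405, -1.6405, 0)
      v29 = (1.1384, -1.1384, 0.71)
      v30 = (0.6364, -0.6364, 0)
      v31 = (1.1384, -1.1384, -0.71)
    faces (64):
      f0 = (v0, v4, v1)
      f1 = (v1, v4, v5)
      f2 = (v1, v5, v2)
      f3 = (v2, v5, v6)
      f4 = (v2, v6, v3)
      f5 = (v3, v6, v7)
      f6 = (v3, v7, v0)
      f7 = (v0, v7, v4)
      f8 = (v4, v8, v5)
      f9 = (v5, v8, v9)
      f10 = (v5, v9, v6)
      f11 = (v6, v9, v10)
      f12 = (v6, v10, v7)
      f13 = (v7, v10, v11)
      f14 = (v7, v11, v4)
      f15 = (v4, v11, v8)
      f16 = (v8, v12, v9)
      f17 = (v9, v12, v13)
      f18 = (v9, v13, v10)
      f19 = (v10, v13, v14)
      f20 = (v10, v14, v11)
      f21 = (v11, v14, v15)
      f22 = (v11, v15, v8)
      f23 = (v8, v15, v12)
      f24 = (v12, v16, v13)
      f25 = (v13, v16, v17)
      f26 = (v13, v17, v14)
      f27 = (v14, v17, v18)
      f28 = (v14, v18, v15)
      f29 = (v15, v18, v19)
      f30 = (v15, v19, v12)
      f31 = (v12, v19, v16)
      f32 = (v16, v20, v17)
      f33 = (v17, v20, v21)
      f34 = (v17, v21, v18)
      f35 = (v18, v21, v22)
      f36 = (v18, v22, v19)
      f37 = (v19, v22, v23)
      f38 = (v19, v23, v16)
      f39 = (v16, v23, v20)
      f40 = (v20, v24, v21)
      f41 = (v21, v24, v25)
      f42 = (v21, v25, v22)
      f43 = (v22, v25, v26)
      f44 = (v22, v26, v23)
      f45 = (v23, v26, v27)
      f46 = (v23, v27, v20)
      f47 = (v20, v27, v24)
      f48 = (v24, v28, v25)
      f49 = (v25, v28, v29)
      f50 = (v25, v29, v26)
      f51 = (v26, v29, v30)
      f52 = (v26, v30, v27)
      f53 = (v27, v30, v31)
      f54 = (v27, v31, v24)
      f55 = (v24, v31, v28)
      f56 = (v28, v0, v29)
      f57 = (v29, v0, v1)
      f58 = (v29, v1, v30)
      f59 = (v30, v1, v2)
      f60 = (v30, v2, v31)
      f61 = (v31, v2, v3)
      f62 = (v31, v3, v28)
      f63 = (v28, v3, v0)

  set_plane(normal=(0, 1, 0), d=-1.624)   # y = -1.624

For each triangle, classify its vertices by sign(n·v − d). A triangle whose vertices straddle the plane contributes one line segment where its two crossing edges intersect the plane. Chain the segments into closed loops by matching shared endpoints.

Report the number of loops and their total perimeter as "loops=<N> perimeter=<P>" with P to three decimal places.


Straddling triangles (14 of 64):
  (v16,v20,v17) [+-+] → (-1.64733, -1.624, 0)–(-1.64019, -1.624, 0.00714112)  len=0.0101
  (v17,v20,v21) [+-+] → (-1.64019, -1.624, 0.00714112)–(-1.624, -1.624, 0.023332)  len=0.0229
  (v16,v23,v20) [++-] → (-1.624, -1.624, -0.023332)–(-1.64733, -1.624, 0)  len=0.0330
  (v20,v24,v21) [--+] → (-0.670554, -1.624, 0.418213)–(-1.624, -1.624, 0.023332)  len=1.0320
  (v21,v24,v25) [+-+] → (-0.670554, -1.624, 0.418213)–(0, -1.624, 0.696)  len=0.7258
  (v23,v27,v20) [++-] → (-0.753016, -1.624, -0.384098)–(-1.624, -1.624, -0.023332)  len=0.9427
  (v20,v27,v24) [-+-] → (-0.753016, -1.624, -0.384098)–(0, -1.624, -0.696)  len=0.8151
  (v24,v28,v25) [--+] → (0.753016, -1.624, 0.384098)–(0, -1.624, 0.696)  len=0.8151
  (v25,v28,v29) [+-+] → (0.753016, -1.624, 0.384098)–(1.624, -1.624, 0.023332)  len=0.9427
  (v27,v31,v24) [++-] → (0.670554, -1.624, -0.418213)–(0, -1.624, -0.696)  len=0.7258
  (v24,v31,v28) [-+-] → (0.670554, -1.624, -0.418213)–(1.624, -1.624, -0.023332)  len=1.0320
  (v28,v0,v29) [-++] → (1.64733, -1.624, 0)–(1.624, -1.624, 0.023332)  len=0.0330
  (v31,v3,v28) [++-] → (1.64019, -1.624, -0.00714112)–(1.624, -1.624, -0.023332)  len=0.0229
  (v28,v3,v0) [-++] → (1.64019, -1.624, -0.00714112)–(1.64733, -1.624, 0)  len=0.0101

Chained into 1 loop(s):
  loop 1: 14 segments, perimeter = 7.1632
Total perimeter = 7.163

loops=1 perimeter=7.163


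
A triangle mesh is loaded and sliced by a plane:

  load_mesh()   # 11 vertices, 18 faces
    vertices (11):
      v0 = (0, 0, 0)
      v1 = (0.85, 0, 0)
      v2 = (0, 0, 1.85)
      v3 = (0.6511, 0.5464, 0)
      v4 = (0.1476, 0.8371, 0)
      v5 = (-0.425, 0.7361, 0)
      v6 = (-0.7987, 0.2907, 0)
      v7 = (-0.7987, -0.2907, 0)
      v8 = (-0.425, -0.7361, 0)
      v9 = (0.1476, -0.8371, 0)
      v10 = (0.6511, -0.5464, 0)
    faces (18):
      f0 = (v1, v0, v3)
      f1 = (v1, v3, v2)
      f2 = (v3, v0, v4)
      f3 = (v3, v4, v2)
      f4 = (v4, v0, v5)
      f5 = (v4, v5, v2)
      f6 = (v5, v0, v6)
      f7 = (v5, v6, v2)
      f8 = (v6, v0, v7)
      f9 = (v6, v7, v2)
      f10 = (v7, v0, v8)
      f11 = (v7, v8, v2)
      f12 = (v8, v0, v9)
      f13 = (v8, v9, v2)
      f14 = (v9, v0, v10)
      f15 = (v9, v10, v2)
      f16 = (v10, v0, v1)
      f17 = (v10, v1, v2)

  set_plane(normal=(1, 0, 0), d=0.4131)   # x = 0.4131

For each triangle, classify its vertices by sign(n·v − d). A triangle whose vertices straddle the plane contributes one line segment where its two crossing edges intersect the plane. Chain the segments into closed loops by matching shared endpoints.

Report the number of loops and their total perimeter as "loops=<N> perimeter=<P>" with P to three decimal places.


Straddling triangles (8 of 18):
  (v1,v0,v3) [+-+] → (0.4131, 0, 0)–(0.4131, 0.346672, 0)  len=0.3467
  (v1,v3,v2) [++-] → (0.4131, 0.346672, 0.67624)–(0.4131, 0, 0.9509)  len=0.4423
  (v3,v0,v4) [+--] → (0.4131, 0.346672, 0)–(0.4131, 0.683811, 0)  len=0.3371
  (v3,v4,v2) [+--] → (0.4131, 0.683811, 0)–(0.4131, 0.346672, 0.67624)  len=0.7556
  (v9,v0,v10) [--+] → (0.4131, -0.346672, 0)–(0.4131, -0.683811, 0)  len=0.3371
  (v9,v10,v2) [-+-] → (0.4131, -0.683811, 0)–(0.4131, -0.346672, 0.67624)  len=0.7556
  (v10,v0,v1) [+-+] → (0.4131, -0.346672, 0)–(0.4131, 0, 0)  len=0.3467
  (v10,v1,v2) [++-] → (0.4131, 0, 0.9509)–(0.4131, -0.346672, 0.67624)  len=0.4423

Chained into 1 loop(s):
  loop 1: 8 segments, perimeter = 3.7634
Total perimeter = 3.763

loops=1 perimeter=3.763


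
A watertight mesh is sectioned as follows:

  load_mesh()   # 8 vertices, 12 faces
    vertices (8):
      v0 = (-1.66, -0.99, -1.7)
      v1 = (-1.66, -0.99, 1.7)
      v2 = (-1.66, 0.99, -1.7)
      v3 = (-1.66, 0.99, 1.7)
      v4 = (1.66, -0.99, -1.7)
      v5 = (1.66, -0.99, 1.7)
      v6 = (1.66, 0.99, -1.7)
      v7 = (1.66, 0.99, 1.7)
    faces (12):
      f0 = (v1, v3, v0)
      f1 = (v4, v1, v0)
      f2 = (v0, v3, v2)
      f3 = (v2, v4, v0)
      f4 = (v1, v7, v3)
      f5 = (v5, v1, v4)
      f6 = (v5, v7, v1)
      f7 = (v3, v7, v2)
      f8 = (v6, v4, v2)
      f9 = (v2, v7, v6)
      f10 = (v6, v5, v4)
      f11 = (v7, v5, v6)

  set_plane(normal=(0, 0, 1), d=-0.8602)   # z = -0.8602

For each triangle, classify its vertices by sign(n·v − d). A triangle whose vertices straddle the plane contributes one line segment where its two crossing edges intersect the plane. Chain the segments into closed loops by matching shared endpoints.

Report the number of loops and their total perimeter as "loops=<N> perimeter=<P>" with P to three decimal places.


loops=1 perimeter=10.600

Straddling triangles (8 of 12):
  (v1,v3,v0) [++-] → (-1.66, -0.50094, -0.8602)–(-1.66, -0.99, -0.8602)  len=0.4891
  (v4,v1,v0) [-+-] → (0.83996, -0.99, -0.8602)–(-1.66, -0.99, -0.8602)  len=2.5000
  (v0,v3,v2) [-+-] → (-1.66, -0.50094, -0.8602)–(-1.66, 0.99, -0.8602)  len=1.4909
  (v5,v1,v4) [++-] → (0.83996, -0.99, -0.8602)–(1.66, -0.99, -0.8602)  len=0.8200
  (v3,v7,v2) [++-] → (-0.83996, 0.99, -0.8602)–(-1.66, 0.99, -0.8602)  len=0.8200
  (v2,v7,v6) [-+-] → (-0.83996, 0.99, -0.8602)–(1.66, 0.99, -0.8602)  len=2.5000
  (v6,v5,v4) [-+-] → (1.66, 0.50094, -0.8602)–(1.66, -0.99, -0.8602)  len=1.4909
  (v7,v5,v6) [++-] → (1.66, 0.50094, -0.8602)–(1.66, 0.99, -0.8602)  len=0.4891

Chained into 1 loop(s):
  loop 1: 8 segments, perimeter = 10.6000
Total perimeter = 10.600


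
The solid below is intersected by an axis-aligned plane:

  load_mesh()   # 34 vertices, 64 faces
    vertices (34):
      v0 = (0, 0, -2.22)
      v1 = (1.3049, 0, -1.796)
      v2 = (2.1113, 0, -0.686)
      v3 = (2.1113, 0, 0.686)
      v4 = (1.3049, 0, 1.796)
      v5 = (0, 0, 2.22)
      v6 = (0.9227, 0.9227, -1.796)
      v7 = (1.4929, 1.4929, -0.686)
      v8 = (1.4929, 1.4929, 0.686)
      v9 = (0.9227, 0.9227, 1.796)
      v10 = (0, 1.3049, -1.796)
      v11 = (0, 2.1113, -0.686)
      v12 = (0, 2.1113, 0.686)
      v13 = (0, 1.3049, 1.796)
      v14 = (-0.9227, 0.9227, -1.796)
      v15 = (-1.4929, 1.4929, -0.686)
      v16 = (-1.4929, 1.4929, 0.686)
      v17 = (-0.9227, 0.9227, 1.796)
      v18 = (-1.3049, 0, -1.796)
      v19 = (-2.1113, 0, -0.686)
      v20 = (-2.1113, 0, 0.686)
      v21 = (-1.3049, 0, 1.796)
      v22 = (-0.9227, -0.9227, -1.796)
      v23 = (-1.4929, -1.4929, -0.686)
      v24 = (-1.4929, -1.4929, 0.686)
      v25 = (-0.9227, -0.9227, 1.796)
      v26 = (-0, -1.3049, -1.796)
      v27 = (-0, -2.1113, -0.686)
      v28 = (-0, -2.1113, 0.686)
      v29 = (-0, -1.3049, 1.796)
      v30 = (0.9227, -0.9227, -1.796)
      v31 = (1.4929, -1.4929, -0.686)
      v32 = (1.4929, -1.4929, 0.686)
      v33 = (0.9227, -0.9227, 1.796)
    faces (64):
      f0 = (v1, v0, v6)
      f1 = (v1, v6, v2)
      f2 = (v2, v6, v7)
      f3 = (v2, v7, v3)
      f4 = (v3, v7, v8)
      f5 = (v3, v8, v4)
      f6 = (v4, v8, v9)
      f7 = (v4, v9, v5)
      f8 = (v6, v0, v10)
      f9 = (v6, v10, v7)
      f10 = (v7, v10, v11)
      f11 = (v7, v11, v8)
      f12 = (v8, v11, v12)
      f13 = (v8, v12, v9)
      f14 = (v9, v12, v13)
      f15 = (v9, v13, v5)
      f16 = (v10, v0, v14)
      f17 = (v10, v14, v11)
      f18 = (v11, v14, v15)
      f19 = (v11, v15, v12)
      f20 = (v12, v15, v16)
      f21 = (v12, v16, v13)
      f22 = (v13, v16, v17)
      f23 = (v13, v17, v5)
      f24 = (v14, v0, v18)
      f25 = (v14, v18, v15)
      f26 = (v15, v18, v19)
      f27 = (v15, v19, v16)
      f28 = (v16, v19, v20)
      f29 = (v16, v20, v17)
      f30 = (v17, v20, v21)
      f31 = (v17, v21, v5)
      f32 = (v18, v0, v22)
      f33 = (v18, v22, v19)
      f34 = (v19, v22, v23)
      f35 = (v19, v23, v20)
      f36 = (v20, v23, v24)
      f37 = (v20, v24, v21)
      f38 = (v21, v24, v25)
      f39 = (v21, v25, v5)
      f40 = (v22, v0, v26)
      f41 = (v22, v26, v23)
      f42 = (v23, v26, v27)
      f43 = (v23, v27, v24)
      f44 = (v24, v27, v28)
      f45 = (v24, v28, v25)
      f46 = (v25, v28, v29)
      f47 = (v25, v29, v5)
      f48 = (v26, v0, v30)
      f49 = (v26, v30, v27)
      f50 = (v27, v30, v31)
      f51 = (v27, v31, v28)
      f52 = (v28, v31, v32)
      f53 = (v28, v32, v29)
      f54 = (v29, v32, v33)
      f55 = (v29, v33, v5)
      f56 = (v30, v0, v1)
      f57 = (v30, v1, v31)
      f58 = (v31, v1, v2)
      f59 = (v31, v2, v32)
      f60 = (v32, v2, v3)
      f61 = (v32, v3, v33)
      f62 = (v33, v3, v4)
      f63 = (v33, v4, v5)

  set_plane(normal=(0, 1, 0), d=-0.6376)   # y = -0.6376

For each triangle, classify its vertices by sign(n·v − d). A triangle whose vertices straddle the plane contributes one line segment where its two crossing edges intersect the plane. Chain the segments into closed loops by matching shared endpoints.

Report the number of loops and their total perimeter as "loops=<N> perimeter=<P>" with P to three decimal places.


Straddling triangles (20 of 64):
  (v18,v0,v22) [++-] → (-0.6376, -0.6376, -1.92701)–(-1.04079, -0.6376, -1.796)  len=0.4239
  (v18,v22,v19) [+-+] → (-1.04079, -0.6376, -1.796)–(-1.28996, -0.6376, -1.45303)  len=0.4239
  (v19,v22,v23) [+--] → (-1.28996, -0.6376, -1.45303)–(-1.84719, -0.6376, -0.686)  len=0.9481
  (v19,v23,v20) [+-+] → (-1.84719, -0.6376, -0.686)–(-1.84719, -0.6376, 0.100035)  len=0.7860
  (v20,v23,v24) [+--] → (-1.84719, -0.6376, 0.100035)–(-1.84719, -0.6376, 0.686)  len=0.5860
  (v20,v24,v21) [+-+] → (-1.84719, -0.6376, 0.686)–(-1.38519, -0.6376, 1.32193)  len=0.7860
  (v21,v24,v25) [+--] → (-1.38519, -0.6376, 1.32193)–(-1.04079, -0.6376, 1.796)  len=0.5860
  (v21,v25,v5) [+-+] → (-1.04079, -0.6376, 1.796)–(-0.6376, -0.6376, 1.92701)  len=0.4239
  (v22,v0,v26) [-+-] → (-0.6376, -0.6376, -1.92701)–(0, -0.6376, -2.01283)  len=0.6433
  (v25,v29,v5) [--+] → (0, -0.6376, 2.01283)–(-0.6376, -0.6376, 1.92701)  len=0.6433
  (v26,v0,v30) [-+-] → (0, -0.6376, -2.01283)–(0.6376, -0.6376, -1.92701)  len=0.6433
  (v29,v33,v5) [--+] → (0.6376, -0.6376, 1.92701)–(0, -0.6376, 2.01283)  len=0.6433
  (v30,v0,v1) [-++] → (0.6376, -0.6376, -1.92701)–(1.04079, -0.6376, -1.796)  len=0.4239
  (v30,v1,v31) [-+-] → (1.04079, -0.6376, -1.796)–(1.38519, -0.6376, -1.32193)  len=0.5860
  (v31,v1,v2) [-++] → (1.38519, -0.6376, -1.32193)–(1.84719, -0.6376, -0.686)  len=0.7860
  (v31,v2,v32) [-+-] → (1.84719, -0.6376, -0.686)–(1.84719, -0.6376, -0.100035)  len=0.5860
  (v32,v2,v3) [-++] → (1.84719, -0.6376, -0.100035)–(1.84719, -0.6376, 0.686)  len=0.7860
  (v32,v3,v33) [-+-] → (1.84719, -0.6376, 0.686)–(1.28996, -0.6376, 1.45303)  len=0.9481
  (v33,v3,v4) [-++] → (1.28996, -0.6376, 1.45303)–(1.04079, -0.6376, 1.796)  len=0.4239
  (v33,v4,v5) [-++] → (1.04079, -0.6376, 1.796)–(0.6376, -0.6376, 1.92701)  len=0.4239

Chained into 1 loop(s):
  loop 1: 20 segments, perimeter = 12.5012
Total perimeter = 12.501

loops=1 perimeter=12.501


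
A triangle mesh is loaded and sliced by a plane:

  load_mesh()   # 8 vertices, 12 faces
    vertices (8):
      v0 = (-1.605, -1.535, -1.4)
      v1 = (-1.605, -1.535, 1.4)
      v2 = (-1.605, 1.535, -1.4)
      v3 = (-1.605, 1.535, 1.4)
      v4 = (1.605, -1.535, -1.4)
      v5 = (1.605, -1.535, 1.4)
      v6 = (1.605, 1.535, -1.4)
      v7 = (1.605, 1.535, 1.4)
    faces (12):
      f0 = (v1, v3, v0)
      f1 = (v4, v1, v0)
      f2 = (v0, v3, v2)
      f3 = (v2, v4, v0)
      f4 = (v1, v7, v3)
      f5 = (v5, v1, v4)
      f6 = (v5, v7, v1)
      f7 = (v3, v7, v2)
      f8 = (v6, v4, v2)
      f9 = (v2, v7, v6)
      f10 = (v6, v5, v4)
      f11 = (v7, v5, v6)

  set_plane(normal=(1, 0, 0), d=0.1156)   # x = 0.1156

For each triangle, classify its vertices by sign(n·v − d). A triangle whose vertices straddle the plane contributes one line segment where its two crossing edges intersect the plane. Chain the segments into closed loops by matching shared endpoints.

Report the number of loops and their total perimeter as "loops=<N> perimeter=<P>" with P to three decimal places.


Straddling triangles (8 of 12):
  (v4,v1,v0) [+--] → (0.1156, -1.535, -0.100835)–(0.1156, -1.535, -1.4)  len=1.2992
  (v2,v4,v0) [-+-] → (0.1156, -0.110558, -1.4)–(0.1156, -1.535, -1.4)  len=1.4244
  (v1,v7,v3) [-+-] → (0.1156, 0.110558, 1.4)–(0.1156, 1.535, 1.4)  len=1.4244
  (v5,v1,v4) [+-+] → (0.1156, -1.535, 1.4)–(0.1156, -1.535, -0.100835)  len=1.5008
  (v5,v7,v1) [++-] → (0.1156, 0.110558, 1.4)–(0.1156, -1.535, 1.4)  len=1.6456
  (v3,v7,v2) [-+-] → (0.1156, 1.535, 1.4)–(0.1156, 1.535, 0.100835)  len=1.2992
  (v6,v4,v2) [++-] → (0.1156, -0.110558, -1.4)–(0.1156, 1.535, -1.4)  len=1.6456
  (v2,v7,v6) [-++] → (0.1156, 1.535, 0.100835)–(0.1156, 1.535, -1.4)  len=1.5008

Chained into 1 loop(s):
  loop 1: 8 segments, perimeter = 11.7400
Total perimeter = 11.740

loops=1 perimeter=11.740


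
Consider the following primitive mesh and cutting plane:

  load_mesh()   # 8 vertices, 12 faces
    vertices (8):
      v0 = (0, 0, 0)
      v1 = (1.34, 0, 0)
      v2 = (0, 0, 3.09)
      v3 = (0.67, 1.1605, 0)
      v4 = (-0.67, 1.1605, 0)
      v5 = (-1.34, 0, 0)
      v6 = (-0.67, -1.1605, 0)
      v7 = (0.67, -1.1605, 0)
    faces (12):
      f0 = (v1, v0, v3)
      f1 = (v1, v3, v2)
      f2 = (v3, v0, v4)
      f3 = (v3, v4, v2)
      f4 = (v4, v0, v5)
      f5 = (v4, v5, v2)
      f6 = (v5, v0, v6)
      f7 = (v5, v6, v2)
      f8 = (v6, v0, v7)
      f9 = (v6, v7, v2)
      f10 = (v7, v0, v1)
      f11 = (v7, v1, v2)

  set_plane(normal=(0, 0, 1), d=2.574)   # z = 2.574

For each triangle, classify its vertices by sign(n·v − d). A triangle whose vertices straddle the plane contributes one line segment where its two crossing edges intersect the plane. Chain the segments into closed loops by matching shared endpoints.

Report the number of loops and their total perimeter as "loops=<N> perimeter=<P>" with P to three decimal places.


Straddling triangles (6 of 12):
  (v1,v3,v2) [--+] → (0.111883, 0.193792, 2.574)–(0.223767, 0, 2.574)  len=0.2238
  (v3,v4,v2) [--+] → (-0.111883, 0.193792, 2.574)–(0.111883, 0.193792, 2.574)  len=0.2238
  (v4,v5,v2) [--+] → (-0.223767, 0, 2.574)–(-0.111883, 0.193792, 2.574)  len=0.2238
  (v5,v6,v2) [--+] → (-0.111883, -0.193792, 2.574)–(-0.223767, 0, 2.574)  len=0.2238
  (v6,v7,v2) [--+] → (0.111883, -0.193792, 2.574)–(-0.111883, -0.193792, 2.574)  len=0.2238
  (v7,v1,v2) [--+] → (0.223767, 0, 2.574)–(0.111883, -0.193792, 2.574)  len=0.2238

Chained into 1 loop(s):
  loop 1: 6 segments, perimeter = 1.3426
Total perimeter = 1.343

loops=1 perimeter=1.343


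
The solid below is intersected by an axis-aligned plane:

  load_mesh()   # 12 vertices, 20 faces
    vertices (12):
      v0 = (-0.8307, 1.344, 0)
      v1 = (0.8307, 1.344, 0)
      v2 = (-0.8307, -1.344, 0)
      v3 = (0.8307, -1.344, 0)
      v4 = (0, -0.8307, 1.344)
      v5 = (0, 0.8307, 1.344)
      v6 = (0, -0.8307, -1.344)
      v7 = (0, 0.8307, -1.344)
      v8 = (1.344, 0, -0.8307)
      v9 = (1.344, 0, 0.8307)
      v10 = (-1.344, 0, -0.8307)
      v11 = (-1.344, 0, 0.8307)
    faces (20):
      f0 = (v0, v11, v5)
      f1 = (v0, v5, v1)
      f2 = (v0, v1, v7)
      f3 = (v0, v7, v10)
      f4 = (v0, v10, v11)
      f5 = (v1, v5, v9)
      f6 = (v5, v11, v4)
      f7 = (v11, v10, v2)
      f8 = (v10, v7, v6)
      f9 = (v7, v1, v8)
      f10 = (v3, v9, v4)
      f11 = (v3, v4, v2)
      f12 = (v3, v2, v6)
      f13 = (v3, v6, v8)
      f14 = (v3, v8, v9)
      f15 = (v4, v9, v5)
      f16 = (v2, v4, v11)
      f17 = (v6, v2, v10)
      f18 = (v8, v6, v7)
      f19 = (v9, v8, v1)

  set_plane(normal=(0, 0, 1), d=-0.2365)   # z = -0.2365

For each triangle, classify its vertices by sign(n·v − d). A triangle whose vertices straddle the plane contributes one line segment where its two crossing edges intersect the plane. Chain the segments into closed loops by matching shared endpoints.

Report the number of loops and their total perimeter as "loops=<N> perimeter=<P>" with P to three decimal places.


Straddling triangles (10 of 20):
  (v0,v1,v7) [++-] → (0.684524, 1.25368, -0.2365)–(-0.684524, 1.25368, -0.2365)  len=1.3690
  (v0,v7,v10) [+--] → (-0.684524, 1.25368, -0.2365)–(-0.976836, 0.961364, -0.2365)  len=0.4134
  (v0,v10,v11) [+-+] → (-0.976836, 0.961364, -0.2365)–(-1.344, 0, -0.2365)  len=1.0291
  (v11,v10,v2) [+-+] → (-1.344, 0, -0.2365)–(-0.976836, -0.961364, -0.2365)  len=1.0291
  (v7,v1,v8) [-+-] → (0.684524, 1.25368, -0.2365)–(0.976836, 0.961364, -0.2365)  len=0.4134
  (v3,v2,v6) [++-] → (-0.684524, -1.25368, -0.2365)–(0.684524, -1.25368, -0.2365)  len=1.3690
  (v3,v6,v8) [+--] → (0.684524, -1.25368, -0.2365)–(0.976836, -0.961364, -0.2365)  len=0.4134
  (v3,v8,v9) [+-+] → (0.976836, -0.961364, -0.2365)–(1.344, 0, -0.2365)  len=1.0291
  (v6,v2,v10) [-+-] → (-0.684524, -1.25368, -0.2365)–(-0.976836, -0.961364, -0.2365)  len=0.4134
  (v9,v8,v1) [+-+] → (1.344, 0, -0.2365)–(0.976836, 0.961364, -0.2365)  len=1.0291

Chained into 1 loop(s):
  loop 1: 10 segments, perimeter = 8.5080
Total perimeter = 8.508

loops=1 perimeter=8.508


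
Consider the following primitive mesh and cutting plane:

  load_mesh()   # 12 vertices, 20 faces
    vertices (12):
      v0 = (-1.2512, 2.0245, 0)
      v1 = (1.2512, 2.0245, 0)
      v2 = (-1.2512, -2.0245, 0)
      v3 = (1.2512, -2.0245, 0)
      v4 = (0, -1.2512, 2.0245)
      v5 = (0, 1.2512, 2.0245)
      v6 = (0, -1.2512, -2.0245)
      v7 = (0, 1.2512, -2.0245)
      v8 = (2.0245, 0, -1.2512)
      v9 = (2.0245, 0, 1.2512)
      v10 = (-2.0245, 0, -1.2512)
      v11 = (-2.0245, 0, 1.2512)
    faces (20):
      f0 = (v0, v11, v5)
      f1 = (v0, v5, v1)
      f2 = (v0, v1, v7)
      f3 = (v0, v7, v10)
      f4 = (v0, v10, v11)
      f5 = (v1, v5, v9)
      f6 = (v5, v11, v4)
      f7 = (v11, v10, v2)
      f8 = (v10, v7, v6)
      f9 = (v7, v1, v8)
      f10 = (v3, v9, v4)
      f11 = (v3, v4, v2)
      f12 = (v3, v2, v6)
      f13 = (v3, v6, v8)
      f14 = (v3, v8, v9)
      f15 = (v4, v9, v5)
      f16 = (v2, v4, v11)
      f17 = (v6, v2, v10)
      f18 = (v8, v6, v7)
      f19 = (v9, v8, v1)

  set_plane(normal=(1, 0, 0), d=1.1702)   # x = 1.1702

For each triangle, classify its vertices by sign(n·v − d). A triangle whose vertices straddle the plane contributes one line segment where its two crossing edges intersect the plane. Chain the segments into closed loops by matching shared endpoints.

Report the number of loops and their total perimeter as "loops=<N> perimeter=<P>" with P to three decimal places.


loops=1 perimeter=10.856

Straddling triangles (10 of 20):
  (v0,v5,v1) [--+] → (1.1702, 1.97444, 0.131062)–(1.1702, 2.0245, 0)  len=0.1403
  (v0,v1,v7) [-+-] → (1.1702, 2.0245, 0)–(1.1702, 1.97444, -0.131062)  len=0.1403
  (v1,v5,v9) [+-+] → (1.1702, 1.97444, 0.131062)–(1.1702, 0.527982, 1.57752)  len=2.0456
  (v7,v1,v8) [-++] → (1.1702, 1.97444, -0.131062)–(1.1702, 0.527982, -1.57752)  len=2.0456
  (v3,v9,v4) [++-] → (1.1702, -0.527982, 1.57752)–(1.1702, -1.97444, 0.131062)  len=2.0456
  (v3,v4,v2) [+--] → (1.1702, -1.97444, 0.131062)–(1.1702, -2.0245, 0)  len=0.1403
  (v3,v2,v6) [+--] → (1.1702, -2.0245, 0)–(1.1702, -1.97444, -0.131062)  len=0.1403
  (v3,v6,v8) [+-+] → (1.1702, -1.97444, -0.131062)–(1.1702, -0.527982, -1.57752)  len=2.0456
  (v4,v9,v5) [-+-] → (1.1702, -0.527982, 1.57752)–(1.1702, 0.527982, 1.57752)  len=1.0560
  (v8,v6,v7) [+--] → (1.1702, -0.527982, -1.57752)–(1.1702, 0.527982, -1.57752)  len=1.0560

Chained into 1 loop(s):
  loop 1: 10 segments, perimeter = 10.8555
Total perimeter = 10.856
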